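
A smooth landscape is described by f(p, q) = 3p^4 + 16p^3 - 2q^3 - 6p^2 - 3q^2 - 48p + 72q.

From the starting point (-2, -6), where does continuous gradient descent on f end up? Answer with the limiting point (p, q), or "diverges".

(-4, -4)

f is separable, so gradient descent decouples: p follows -∂f/∂p, q follows -∂f/∂q.
∂f/∂p = 12(p - 1)(p + 1)(p + 4); at p=-2 this is 72, so p decreases.
∂f/∂q = -6(q - 3)(q + 4); at q=-6 this is -108, so q increases.
p converges to its nearest critical value -4 (a local min of the p-part); q converges to -4. The iterate converges to (-4, -4).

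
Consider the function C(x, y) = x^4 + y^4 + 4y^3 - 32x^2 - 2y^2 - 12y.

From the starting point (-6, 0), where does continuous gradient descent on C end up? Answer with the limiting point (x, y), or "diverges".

C is separable, so gradient descent decouples: x follows -∂C/∂x, y follows -∂C/∂y.
∂C/∂x = 4x(x - 4)(x + 4); at x=-6 this is -480, so x increases.
∂C/∂y = 4(y - 1)(y + 1)(y + 3); at y=0 this is -12, so y increases.
x converges to its nearest critical value -4 (a local min of the x-part); y converges to 1. The iterate converges to (-4, 1).

(-4, 1)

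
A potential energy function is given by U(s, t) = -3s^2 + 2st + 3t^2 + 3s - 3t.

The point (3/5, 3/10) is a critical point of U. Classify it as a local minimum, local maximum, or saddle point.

The Hessian of U is constant: H = [[-6, 2], [2, 6]].
det(H) = (-6)·6 − 2² = -40.
Since det(H) < 0, H is indefinite and the critical point is a saddle point.

saddle point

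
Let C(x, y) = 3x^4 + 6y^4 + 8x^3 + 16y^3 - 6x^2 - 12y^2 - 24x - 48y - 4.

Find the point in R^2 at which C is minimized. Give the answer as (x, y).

(1, 1)

C(x,y) separates as P(x) + Q(y) − 4, so its minimum is min P + min Q − 4.
P'(x) = 12(x - 1)(x + 1)(x + 2) vanishes at x ∈ {-2, -1, 1}; Q'(y) = 24(y - 1)(y + 1)(y + 2) vanishes at y ∈ {-2, -1, 1}.
Local minima of P (where P''>0): P(-2)=8, P(1)=-19. Local minima of Q: Q(-2)=16, Q(1)=-38.
So the global minimum of C is P(1) + Q(1) − 4 = -19 − 38 − 4 = -61, attained at (1, 1).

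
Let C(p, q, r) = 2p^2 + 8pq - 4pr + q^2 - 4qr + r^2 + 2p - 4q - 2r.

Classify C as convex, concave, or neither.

C is quadratic, so its Hessian is the constant matrix H = [[4, 8, -4], [8, 2, -4], [-4, -4, 2]].
Leading principal minors: 4, -56, 48.
Neither pattern holds ⇒ H is indefinite ⇒ neither convex nor concave.

neither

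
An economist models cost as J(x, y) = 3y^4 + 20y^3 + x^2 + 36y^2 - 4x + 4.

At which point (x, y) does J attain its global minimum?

J(x,y) separates as P(x) + Q(y) + 4, so its minimum is min P + min Q + 4.
P'(x) = 2x - 4 vanishes at x ∈ {2}; Q'(y) = 12y(y + 2)(y + 3) vanishes at y ∈ {-3, -2, 0}.
Local minima of P (where P''>0): P(2)=-4. Local minima of Q: Q(-3)=27, Q(0)=0.
So the global minimum of J is P(2) + Q(0) + 4 = -4 + 0 + 4 = 0, attained at (2, 0).

(2, 0)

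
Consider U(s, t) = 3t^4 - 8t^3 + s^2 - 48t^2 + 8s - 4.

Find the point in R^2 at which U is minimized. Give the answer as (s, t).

(-4, 4)

U(s,t) separates as P(s) + Q(t) − 4, so its minimum is min P + min Q − 4.
P'(s) = 2s + 8 vanishes at s ∈ {-4}; Q'(t) = 12t(t - 4)(t + 2) vanishes at t ∈ {-2, 0, 4}.
Local minima of P (where P''>0): P(-4)=-16. Local minima of Q: Q(-2)=-80, Q(4)=-512.
So the global minimum of U is P(-4) + Q(4) − 4 = -16 − 512 − 4 = -532, attained at (-4, 4).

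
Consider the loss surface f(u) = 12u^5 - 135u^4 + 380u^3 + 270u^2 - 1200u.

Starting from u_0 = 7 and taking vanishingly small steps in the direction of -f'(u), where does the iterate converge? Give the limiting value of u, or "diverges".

5

f'(u) = 60(u - 5)(u - 4)(u - 1)(u + 1), so f'(7) = 17280.
Gradient descent moves in the -f' direction, i.e. u is decreasing.
The nearest critical point in that direction is u = 5, where f'' = 1440 > 0 (a local minimum). The iterate converges there.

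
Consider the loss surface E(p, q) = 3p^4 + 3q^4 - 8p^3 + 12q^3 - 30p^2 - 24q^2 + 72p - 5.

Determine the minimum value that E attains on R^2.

-541

E(p,q) separates as A(p) + B(q) − 5, so its minimum is min A + min B − 5.
A'(p) = 12(p - 3)(p - 1)(p + 2) vanishes at p ∈ {-2, 1, 3}; B'(q) = 12q(q - 1)(q + 4) vanishes at q ∈ {-4, 0, 1}.
Local minima of A (where A''>0): A(-2)=-152, A(3)=-27. Local minima of B: B(-4)=-384, B(1)=-9.
So the global minimum of E is A(-2) + B(-4) − 5 = -152 − 384 − 5 = -541, attained at (-2, -4).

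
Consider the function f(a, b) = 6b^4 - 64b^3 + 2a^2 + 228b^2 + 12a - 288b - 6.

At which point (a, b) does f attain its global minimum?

f(a,b) separates as P(a) + Q(b) − 6, so its minimum is min P + min Q − 6.
P'(a) = 4a + 12 vanishes at a ∈ {-3}; Q'(b) = 24(b - 4)(b - 3)(b - 1) vanishes at b ∈ {1, 3, 4}.
Local minima of P (where P''>0): P(-3)=-18. Local minima of Q: Q(1)=-118, Q(4)=-64.
So the global minimum of f is P(-3) + Q(1) − 6 = -18 − 118 − 6 = -142, attained at (-3, 1).

(-3, 1)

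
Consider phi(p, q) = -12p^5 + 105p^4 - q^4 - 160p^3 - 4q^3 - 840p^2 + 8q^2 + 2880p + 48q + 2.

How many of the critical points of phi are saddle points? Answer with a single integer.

6

phi separates as a function of p plus a function of q, so ∇phi=0 decouples.
∂phi/∂p = -60(p - 4)(p - 3)(p - 2)(p + 2) = 0 at p ∈ {-2, 2, 3, 4}; ∂phi/∂q = -4(q - 2)(q + 2)(q + 3) = 0 at q ∈ {-3, -2, 2}.
The Hessian is diagonal: diag(phi_pp, phi_qq). Second derivatives: phi_pp(-2)=7200, phi_pp(2)=-480, phi_pp(3)=300, phi_pp(4)=-720; phi_qq(-3)=-20, phi_qq(-2)=16, phi_qq(2)=-80.
Saddle points occur where the two diagonal entries have opposite signs: (-2, -3), (-2, 2), (2, -2), (3, -3), (3, 2), (4, -2). Count: 6.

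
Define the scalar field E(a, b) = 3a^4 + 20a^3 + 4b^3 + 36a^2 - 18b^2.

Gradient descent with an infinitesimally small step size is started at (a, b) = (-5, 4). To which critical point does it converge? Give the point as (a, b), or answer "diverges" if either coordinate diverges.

(-3, 3)

E is separable, so gradient descent decouples: a follows -∂E/∂a, b follows -∂E/∂b.
∂E/∂a = 12a(a + 2)(a + 3); at a=-5 this is -360, so a increases.
∂E/∂b = 12b(b - 3); at b=4 this is 48, so b decreases.
a converges to its nearest critical value -3 (a local min of the a-part); b converges to 3. The iterate converges to (-3, 3).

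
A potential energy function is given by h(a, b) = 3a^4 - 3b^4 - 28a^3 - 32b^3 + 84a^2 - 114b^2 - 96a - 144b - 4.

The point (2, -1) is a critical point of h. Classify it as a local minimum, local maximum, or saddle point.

The mixed partial ∂²h/∂a∂b is 0, so the Hessian at any point is diag(h_aa, h_bb) = diag(12(3a^2 - 14a + 14), -12(3b^2 + 16b + 19)).
At (2, -1): H = diag(-24, -72).
Both eigenvalues are negative, so H is negative definite: a local maximum.

local maximum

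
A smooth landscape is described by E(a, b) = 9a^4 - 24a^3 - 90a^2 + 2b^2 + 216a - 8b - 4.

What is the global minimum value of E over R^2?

E(a,b) separates as P(a) + Q(b) − 4, so its minimum is min P + min Q − 4.
P'(a) = 36(a - 3)(a - 1)(a + 2) vanishes at a ∈ {-2, 1, 3}; Q'(b) = 4b - 8 vanishes at b ∈ {2}.
Local minima of P (where P''>0): P(-2)=-456, P(3)=-81. Local minima of Q: Q(2)=-8.
So the global minimum of E is P(-2) + Q(2) − 4 = -456 − 8 − 4 = -468, attained at (-2, 2).

-468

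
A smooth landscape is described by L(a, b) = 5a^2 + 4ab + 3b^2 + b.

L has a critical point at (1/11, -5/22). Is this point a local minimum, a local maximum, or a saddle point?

local minimum

The Hessian of L is constant: H = [[10, 4], [4, 6]].
det(H) = 10·6 − 4² = 44.
det(H) > 0 and tr(H) = 16 > 0, so H is positive definite and the point is a local minimum.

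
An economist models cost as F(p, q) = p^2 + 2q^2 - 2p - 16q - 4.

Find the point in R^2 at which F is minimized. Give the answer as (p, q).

F(p,q) separates as A(p) + B(q) − 4, so its minimum is min A + min B − 4.
A'(p) = 2p - 2 vanishes at p ∈ {1}; B'(q) = 4q - 16 vanishes at q ∈ {4}.
Local minima of A (where A''>0): A(1)=-1. Local minima of B: B(4)=-32.
So the global minimum of F is A(1) + B(4) − 4 = -1 − 32 − 4 = -37, attained at (1, 4).

(1, 4)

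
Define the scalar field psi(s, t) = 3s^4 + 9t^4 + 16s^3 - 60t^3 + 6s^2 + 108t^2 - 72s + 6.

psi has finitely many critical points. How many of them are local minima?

4

psi separates as a function of s plus a function of t, so ∇psi=0 decouples.
∂psi/∂s = 12(s - 1)(s + 2)(s + 3) = 0 at s ∈ {-3, -2, 1}; ∂psi/∂t = 36t(t - 3)(t - 2) = 0 at t ∈ {0, 2, 3}.
The Hessian is diagonal: diag(psi_ss, psi_tt). Second derivatives: psi_ss(-3)=48, psi_ss(-2)=-36, psi_ss(1)=144; psi_tt(0)=216, psi_tt(2)=-72, psi_tt(3)=108.
Local minima occur where both diagonal entries positive: (-3, 0), (-3, 3), (1, 0), (1, 3). Count: 4.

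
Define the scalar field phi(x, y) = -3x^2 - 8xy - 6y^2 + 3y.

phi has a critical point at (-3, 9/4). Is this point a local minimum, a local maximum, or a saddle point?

local maximum

The Hessian of phi is constant: H = [[-6, -8], [-8, -12]].
det(H) = (-6)·(-12) − (-8)² = 8.
det(H) > 0 and tr(H) = -18 < 0, so H is negative definite and the point is a local maximum.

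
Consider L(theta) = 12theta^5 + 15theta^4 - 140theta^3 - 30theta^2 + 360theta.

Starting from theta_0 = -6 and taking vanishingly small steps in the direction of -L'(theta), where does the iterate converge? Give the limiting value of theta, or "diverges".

L'(theta) = 60(theta - 2)(theta - 1)(theta + 1)(theta + 3), so L'(-6) = 50400.
Gradient descent moves in the -L' direction, i.e. theta is decreasing.
There is no critical point below theta=-6, and L' keeps the same sign, so the iterate runs off to −∞.

diverges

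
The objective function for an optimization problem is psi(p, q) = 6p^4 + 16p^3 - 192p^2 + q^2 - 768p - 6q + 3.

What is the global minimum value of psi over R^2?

psi(p,q) separates as A(p) + B(q) + 3, so its minimum is min A + min B + 3.
A'(p) = 24(p - 4)(p + 2)(p + 4) vanishes at p ∈ {-4, -2, 4}; B'(q) = 2q - 6 vanishes at q ∈ {3}.
Local minima of A (where A''>0): A(-4)=512, A(4)=-3584. Local minima of B: B(3)=-9.
So the global minimum of psi is A(4) + B(3) + 3 = -3584 − 9 + 3 = -3590, attained at (4, 3).

-3590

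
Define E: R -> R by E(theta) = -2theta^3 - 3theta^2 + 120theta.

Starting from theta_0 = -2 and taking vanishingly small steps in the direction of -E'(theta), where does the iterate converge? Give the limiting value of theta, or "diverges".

E'(theta) = -6(theta - 4)(theta + 5), so E'(-2) = 108.
Gradient descent moves in the -E' direction, i.e. theta is decreasing.
The nearest critical point in that direction is theta = -5, where E'' = 54 > 0 (a local minimum). The iterate converges there.

-5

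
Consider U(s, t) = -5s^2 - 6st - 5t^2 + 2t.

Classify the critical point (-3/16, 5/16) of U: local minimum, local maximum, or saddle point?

The Hessian of U is constant: H = [[-10, -6], [-6, -10]].
det(H) = (-10)·(-10) − (-6)² = 64.
det(H) > 0 and tr(H) = -20 < 0, so H is negative definite and the point is a local maximum.

local maximum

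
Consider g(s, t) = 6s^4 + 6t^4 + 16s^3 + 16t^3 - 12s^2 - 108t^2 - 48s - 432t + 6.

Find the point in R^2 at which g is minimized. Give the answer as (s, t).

(1, 3)

g(s,t) separates as P(s) + Q(t) + 6, so its minimum is min P + min Q + 6.
P'(s) = 24(s - 1)(s + 1)(s + 2) vanishes at s ∈ {-2, -1, 1}; Q'(t) = 24(t - 3)(t + 2)(t + 3) vanishes at t ∈ {-3, -2, 3}.
Local minima of P (where P''>0): P(-2)=16, P(1)=-38. Local minima of Q: Q(-3)=378, Q(3)=-1350.
So the global minimum of g is P(1) + Q(3) + 6 = -38 − 1350 + 6 = -1382, attained at (1, 3).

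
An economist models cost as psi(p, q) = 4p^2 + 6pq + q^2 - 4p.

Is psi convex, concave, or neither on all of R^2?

neither

psi is quadratic, so its Hessian is the constant matrix H = [[8, 6], [6, 2]].
det(H) = -20, tr(H) = 10.
det(H) < 0, so H is indefinite: neither convex nor concave.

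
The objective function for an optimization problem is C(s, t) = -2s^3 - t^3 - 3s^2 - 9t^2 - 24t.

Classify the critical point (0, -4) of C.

The mixed partial ∂²C/∂s∂t is 0, so the Hessian at any point is diag(C_ss, C_tt) = diag(-6(2s + 1), -6(t + 3)).
At (0, -4): H = diag(-6, 6).
The eigenvalues have opposite signs, so H is indefinite: a saddle point.

saddle point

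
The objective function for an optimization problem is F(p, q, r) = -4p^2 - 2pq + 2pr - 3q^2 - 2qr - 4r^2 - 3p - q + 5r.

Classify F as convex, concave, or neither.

F is quadratic, so its Hessian is the constant matrix H = [[-8, -2, 2], [-2, -6, -2], [2, -2, -8]].
Leading principal minors: -8, 44, -280.
Signs alternate −, +, − ⇒ H ≺ 0 ⇒ concave.

concave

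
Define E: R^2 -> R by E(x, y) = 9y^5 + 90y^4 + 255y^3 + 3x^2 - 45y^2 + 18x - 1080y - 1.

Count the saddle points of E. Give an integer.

2

E separates as a function of x plus a function of y, so ∇E=0 decouples.
∂E/∂x = 6(x + 3) = 0 at x ∈ {-3}; ∂E/∂y = 45(y - 1)(y + 2)(y + 3)(y + 4) = 0 at y ∈ {-4, -3, -2, 1}.
The Hessian is diagonal: diag(E_xx, E_yy). Second derivatives: E_xx(-3)=6; E_yy(-4)=-450, E_yy(-3)=180, E_yy(-2)=-270, E_yy(1)=2700.
Saddle points occur where the two diagonal entries have opposite signs: (-3, -4), (-3, -2). Count: 2.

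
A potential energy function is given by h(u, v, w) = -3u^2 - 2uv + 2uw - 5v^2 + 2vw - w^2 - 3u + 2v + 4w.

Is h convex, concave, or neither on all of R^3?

h is quadratic, so its Hessian is the constant matrix H = [[-6, -2, 2], [-2, -10, 2], [2, 2, -2]].
Leading principal minors: -6, 56, -64.
Signs alternate −, +, − ⇒ H ≺ 0 ⇒ concave.

concave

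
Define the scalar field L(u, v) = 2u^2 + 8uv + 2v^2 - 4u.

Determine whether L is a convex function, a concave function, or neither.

neither

L is quadratic, so its Hessian is the constant matrix H = [[4, 8], [8, 4]].
det(H) = -48, tr(H) = 8.
det(H) < 0, so H is indefinite: neither convex nor concave.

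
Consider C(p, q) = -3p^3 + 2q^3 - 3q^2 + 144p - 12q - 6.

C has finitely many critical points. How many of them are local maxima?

1

C separates as a function of p plus a function of q, so ∇C=0 decouples.
∂C/∂p = -9(p - 4)(p + 4) = 0 at p ∈ {-4, 4}; ∂C/∂q = 6(q - 2)(q + 1) = 0 at q ∈ {-1, 2}.
The Hessian is diagonal: diag(C_pp, C_qq). Second derivatives: C_pp(-4)=72, C_pp(4)=-72; C_qq(-1)=-18, C_qq(2)=18.
Local maxima occur where both diagonal entries negative: (4, -1). Count: 1.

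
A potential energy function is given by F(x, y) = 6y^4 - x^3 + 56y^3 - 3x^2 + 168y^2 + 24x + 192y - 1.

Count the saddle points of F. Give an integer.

3

F separates as a function of x plus a function of y, so ∇F=0 decouples.
∂F/∂x = -3(x - 2)(x + 4) = 0 at x ∈ {-4, 2}; ∂F/∂y = 24(y + 1)(y + 2)(y + 4) = 0 at y ∈ {-4, -2, -1}.
The Hessian is diagonal: diag(F_xx, F_yy). Second derivatives: F_xx(-4)=18, F_xx(2)=-18; F_yy(-4)=144, F_yy(-2)=-48, F_yy(-1)=72.
Saddle points occur where the two diagonal entries have opposite signs: (-4, -2), (2, -4), (2, -1). Count: 3.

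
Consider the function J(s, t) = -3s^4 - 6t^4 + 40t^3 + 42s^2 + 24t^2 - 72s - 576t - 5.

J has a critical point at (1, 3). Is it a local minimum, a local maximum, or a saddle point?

local minimum

The mixed partial ∂²J/∂s∂t is 0, so the Hessian at any point is diag(J_ss, J_tt) = diag(12(-3s^2 + 7), 24(-3t^2 + 10t + 2)).
At (1, 3): H = diag(48, 120).
Both eigenvalues are positive, so H is positive definite: a local minimum.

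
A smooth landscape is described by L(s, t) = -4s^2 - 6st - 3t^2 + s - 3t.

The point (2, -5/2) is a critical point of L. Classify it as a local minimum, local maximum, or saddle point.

The Hessian of L is constant: H = [[-8, -6], [-6, -6]].
det(H) = (-8)·(-6) − (-6)² = 12.
det(H) > 0 and tr(H) = -14 < 0, so H is negative definite and the point is a local maximum.

local maximum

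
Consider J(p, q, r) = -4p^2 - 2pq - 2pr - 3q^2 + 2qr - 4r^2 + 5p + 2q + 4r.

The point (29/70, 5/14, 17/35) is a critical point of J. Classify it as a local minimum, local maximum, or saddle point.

The Hessian is constant: H = [[-8, -2, -2], [-2, -6, 2], [-2, 2, -8]].
Leading principal minors: Δ₁ = -8, Δ₂ = 44, Δ₃ = -280.
The minors alternate sign starting negative (−, +, −), so H is negative definite: a local maximum.

local maximum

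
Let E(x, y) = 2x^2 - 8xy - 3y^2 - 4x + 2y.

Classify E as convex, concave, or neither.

neither

E is quadratic, so its Hessian is the constant matrix H = [[4, -8], [-8, -6]].
det(H) = -88, tr(H) = -2.
det(H) < 0, so H is indefinite: neither convex nor concave.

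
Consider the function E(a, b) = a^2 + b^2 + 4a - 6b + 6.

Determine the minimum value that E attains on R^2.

E(a,b) separates as P(a) + Q(b) + 6, so its minimum is min P + min Q + 6.
P'(a) = 2a + 4 vanishes at a ∈ {-2}; Q'(b) = 2b - 6 vanishes at b ∈ {3}.
Local minima of P (where P''>0): P(-2)=-4. Local minima of Q: Q(3)=-9.
So the global minimum of E is P(-2) + Q(3) + 6 = -4 − 9 + 6 = -7, attained at (-2, 3).

-7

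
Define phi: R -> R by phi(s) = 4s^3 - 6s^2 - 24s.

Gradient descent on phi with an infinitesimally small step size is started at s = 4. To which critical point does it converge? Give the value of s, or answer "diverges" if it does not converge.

phi'(s) = 12(s - 2)(s + 1), so phi'(4) = 120.
Gradient descent moves in the -phi' direction, i.e. s is decreasing.
The nearest critical point in that direction is s = 2, where phi'' = 36 > 0 (a local minimum). The iterate converges there.

2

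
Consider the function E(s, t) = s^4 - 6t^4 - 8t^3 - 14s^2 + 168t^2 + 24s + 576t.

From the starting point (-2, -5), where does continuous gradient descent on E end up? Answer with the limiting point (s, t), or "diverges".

E is separable, so gradient descent decouples: s follows -∂E/∂s, t follows -∂E/∂t.
∂E/∂s = 4(s - 2)(s - 1)(s + 3); at s=-2 this is 48, so s decreases.
∂E/∂t = -24(t - 4)(t + 2)(t + 3); at t=-5 this is 1296, so t decreases.
The t-coordinate has no critical point in that direction and runs off to infinity.

diverges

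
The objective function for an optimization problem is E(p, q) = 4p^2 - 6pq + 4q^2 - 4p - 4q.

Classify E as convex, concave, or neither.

convex

E is quadratic, so its Hessian is the constant matrix H = [[8, -6], [-6, 8]].
det(H) = 28, tr(H) = 16.
det(H) > 0 and tr(H) > 0, so H is positive definite everywhere: convex.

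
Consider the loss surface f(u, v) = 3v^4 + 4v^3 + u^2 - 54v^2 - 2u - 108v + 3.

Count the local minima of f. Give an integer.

f separates as a function of u plus a function of v, so ∇f=0 decouples.
∂f/∂u = 2(u - 1) = 0 at u ∈ {1}; ∂f/∂v = 12(v - 3)(v + 1)(v + 3) = 0 at v ∈ {-3, -1, 3}.
The Hessian is diagonal: diag(f_uu, f_vv). Second derivatives: f_uu(1)=2; f_vv(-3)=144, f_vv(-1)=-96, f_vv(3)=288.
Local minima occur where both diagonal entries positive: (1, -3), (1, 3). Count: 2.

2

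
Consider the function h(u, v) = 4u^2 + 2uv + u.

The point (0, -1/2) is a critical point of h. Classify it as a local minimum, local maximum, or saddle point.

The Hessian of h is constant: H = [[8, 2], [2, 0]].
det(H) = 8·0 − 2² = -4.
Since det(H) < 0, H is indefinite and the critical point is a saddle point.

saddle point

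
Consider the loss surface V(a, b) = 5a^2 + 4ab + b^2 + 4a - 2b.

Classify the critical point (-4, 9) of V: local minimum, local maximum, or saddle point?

The Hessian of V is constant: H = [[10, 4], [4, 2]].
det(H) = 10·2 − 4² = 4.
det(H) > 0 and tr(H) = 12 > 0, so H is positive definite and the point is a local minimum.

local minimum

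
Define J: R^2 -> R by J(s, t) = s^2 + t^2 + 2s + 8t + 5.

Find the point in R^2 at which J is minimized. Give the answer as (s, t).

(-1, -4)

J(s,t) separates as P(s) + Q(t) + 5, so its minimum is min P + min Q + 5.
P'(s) = 2s + 2 vanishes at s ∈ {-1}; Q'(t) = 2(t + 4) vanishes at t ∈ {-4}.
Local minima of P (where P''>0): P(-1)=-1. Local minima of Q: Q(-4)=-16.
So the global minimum of J is P(-1) + Q(-4) + 5 = -1 − 16 + 5 = -12, attained at (-1, -4).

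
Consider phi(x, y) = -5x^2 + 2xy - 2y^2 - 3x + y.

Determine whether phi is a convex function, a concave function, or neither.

concave

phi is quadratic, so its Hessian is the constant matrix H = [[-10, 2], [2, -4]].
det(H) = 36, tr(H) = -14.
det(H) > 0 and tr(H) < 0, so H is negative definite everywhere: concave.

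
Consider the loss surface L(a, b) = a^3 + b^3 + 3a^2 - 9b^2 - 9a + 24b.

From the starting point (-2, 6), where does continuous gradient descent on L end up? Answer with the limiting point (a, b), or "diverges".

L is separable, so gradient descent decouples: a follows -∂L/∂a, b follows -∂L/∂b.
∂L/∂a = 3(a - 1)(a + 3); at a=-2 this is -9, so a increases.
∂L/∂b = 3(b - 4)(b - 2); at b=6 this is 24, so b decreases.
a converges to its nearest critical value 1 (a local min of the a-part); b converges to 4. The iterate converges to (1, 4).

(1, 4)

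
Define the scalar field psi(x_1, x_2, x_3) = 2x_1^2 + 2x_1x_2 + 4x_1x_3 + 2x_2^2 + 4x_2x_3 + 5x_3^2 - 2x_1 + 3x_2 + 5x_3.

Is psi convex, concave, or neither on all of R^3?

psi is quadratic, so its Hessian is the constant matrix H = [[4, 2, 4], [2, 4, 4], [4, 4, 10]].
Leading principal minors: 4, 12, 56.
All positive ⇒ H ≻ 0 ⇒ convex.

convex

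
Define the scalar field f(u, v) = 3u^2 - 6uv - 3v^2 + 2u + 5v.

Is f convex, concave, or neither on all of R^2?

neither

f is quadratic, so its Hessian is the constant matrix H = [[6, -6], [-6, -6]].
det(H) = -72, tr(H) = 0.
det(H) < 0, so H is indefinite: neither convex nor concave.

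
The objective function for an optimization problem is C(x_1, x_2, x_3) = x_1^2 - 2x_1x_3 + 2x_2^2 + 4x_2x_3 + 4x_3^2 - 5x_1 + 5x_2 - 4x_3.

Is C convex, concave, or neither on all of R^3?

convex

C is quadratic, so its Hessian is the constant matrix H = [[2, 0, -2], [0, 4, 4], [-2, 4, 8]].
Leading principal minors: 2, 8, 16.
All positive ⇒ H ≻ 0 ⇒ convex.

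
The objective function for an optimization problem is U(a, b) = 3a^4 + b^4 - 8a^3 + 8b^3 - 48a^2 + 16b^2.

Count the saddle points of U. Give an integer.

U separates as a function of a plus a function of b, so ∇U=0 decouples.
∂U/∂a = 12a(a - 4)(a + 2) = 0 at a ∈ {-2, 0, 4}; ∂U/∂b = 4b(b + 2)(b + 4) = 0 at b ∈ {-4, -2, 0}.
The Hessian is diagonal: diag(U_aa, U_bb). Second derivatives: U_aa(-2)=144, U_aa(0)=-96, U_aa(4)=288; U_bb(-4)=32, U_bb(-2)=-16, U_bb(0)=32.
Saddle points occur where the two diagonal entries have opposite signs: (-2, -2), (0, -4), (0, 0), (4, -2). Count: 4.

4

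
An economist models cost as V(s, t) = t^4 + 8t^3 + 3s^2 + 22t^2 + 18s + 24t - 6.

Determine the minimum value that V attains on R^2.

V(s,t) separates as P(s) + Q(t) − 6, so its minimum is min P + min Q − 6.
P'(s) = 6s + 18 vanishes at s ∈ {-3}; Q'(t) = 4(t + 1)(t + 2)(t + 3) vanishes at t ∈ {-3, -2, -1}.
Local minima of P (where P''>0): P(-3)=-27. Local minima of Q: Q(-3)=-9, Q(-1)=-9.
So the global minimum of V is P(-3) + Q(-3) − 6 = -27 − 9 − 6 = -42, attained at (-3, -3).

-42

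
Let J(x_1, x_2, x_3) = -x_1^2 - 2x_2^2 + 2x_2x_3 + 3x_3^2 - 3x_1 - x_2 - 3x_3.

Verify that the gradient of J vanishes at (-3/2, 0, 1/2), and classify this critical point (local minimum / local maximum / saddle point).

saddle point

∇J = (-2x_1 - 3, -4x_2 + 2x_3 - 1, 2x_2 + 6x_3 - 3); substituting (-3/2, 0, 1/2) gives ∇J = (0, 0, 0), so (-3/2, 0, 1/2) is indeed a critical point.
The Hessian is constant: H = [[-2, 0, 0], [0, -4, 2], [0, 2, 6]].
Leading principal minors: Δ₁ = -2, Δ₂ = 8, Δ₃ = 56.
The minors fit neither the all-positive nor the alternating-sign pattern, so H is indefinite: a saddle point.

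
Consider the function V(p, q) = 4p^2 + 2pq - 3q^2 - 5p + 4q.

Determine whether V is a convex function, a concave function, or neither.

V is quadratic, so its Hessian is the constant matrix H = [[8, 2], [2, -6]].
det(H) = -52, tr(H) = 2.
det(H) < 0, so H is indefinite: neither convex nor concave.

neither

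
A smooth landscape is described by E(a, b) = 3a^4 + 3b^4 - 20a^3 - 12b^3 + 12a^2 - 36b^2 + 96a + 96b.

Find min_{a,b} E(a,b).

E(a,b) separates as P(a) + Q(b), so its minimum is min P + min Q.
P'(a) = 12(a - 4)(a - 2)(a + 1) vanishes at a ∈ {-1, 2, 4}; Q'(b) = 12(b - 4)(b - 1)(b + 2) vanishes at b ∈ {-2, 1, 4}.
Local minima of P (where P''>0): P(-1)=-61, P(4)=64. Local minima of Q: Q(-2)=-192, Q(4)=-192.
So the global minimum of E is P(-1) + Q(-2) = -61 − 192 = -253, attained at (-1, -2).

-253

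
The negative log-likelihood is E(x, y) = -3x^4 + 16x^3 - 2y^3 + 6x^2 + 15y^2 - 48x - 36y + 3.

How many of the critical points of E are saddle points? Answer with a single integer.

E separates as a function of x plus a function of y, so ∇E=0 decouples.
∂E/∂x = -12(x - 4)(x - 1)(x + 1) = 0 at x ∈ {-1, 1, 4}; ∂E/∂y = -6(y - 3)(y - 2) = 0 at y ∈ {2, 3}.
The Hessian is diagonal: diag(E_xx, E_yy). Second derivatives: E_xx(-1)=-120, E_xx(1)=72, E_xx(4)=-180; E_yy(2)=6, E_yy(3)=-6.
Saddle points occur where the two diagonal entries have opposite signs: (-1, 2), (1, 3), (4, 2). Count: 3.

3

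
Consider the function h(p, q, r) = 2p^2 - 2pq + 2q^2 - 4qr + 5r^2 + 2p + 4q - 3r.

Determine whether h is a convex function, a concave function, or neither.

h is quadratic, so its Hessian is the constant matrix H = [[4, -2, 0], [-2, 4, -4], [0, -4, 10]].
Leading principal minors: 4, 12, 56.
All positive ⇒ H ≻ 0 ⇒ convex.

convex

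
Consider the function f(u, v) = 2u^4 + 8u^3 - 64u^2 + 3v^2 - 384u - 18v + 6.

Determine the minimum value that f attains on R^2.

-1557

f(u,v) separates as P(u) + Q(v) + 6, so its minimum is min P + min Q + 6.
P'(u) = 8(u - 4)(u + 3)(u + 4) vanishes at u ∈ {-4, -3, 4}; Q'(v) = 6v - 18 vanishes at v ∈ {3}.
Local minima of P (where P''>0): P(-4)=512, P(4)=-1536. Local minima of Q: Q(3)=-27.
So the global minimum of f is P(4) + Q(3) + 6 = -1536 − 27 + 6 = -1557, attained at (4, 3).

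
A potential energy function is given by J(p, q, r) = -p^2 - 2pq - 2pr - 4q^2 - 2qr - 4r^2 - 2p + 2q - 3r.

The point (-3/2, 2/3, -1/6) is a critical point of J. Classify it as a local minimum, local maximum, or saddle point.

local maximum

The Hessian is constant: H = [[-2, -2, -2], [-2, -8, -2], [-2, -2, -8]].
Leading principal minors: Δ₁ = -2, Δ₂ = 12, Δ₃ = -72.
The minors alternate sign starting negative (−, +, −), so H is negative definite: a local maximum.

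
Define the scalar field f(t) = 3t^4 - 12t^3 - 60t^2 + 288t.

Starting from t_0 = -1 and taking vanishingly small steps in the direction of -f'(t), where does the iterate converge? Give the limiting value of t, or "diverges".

f'(t) = 12(t - 4)(t - 2)(t + 3), so f'(-1) = 360.
Gradient descent moves in the -f' direction, i.e. t is decreasing.
The nearest critical point in that direction is t = -3, where f'' = 420 > 0 (a local minimum). The iterate converges there.

-3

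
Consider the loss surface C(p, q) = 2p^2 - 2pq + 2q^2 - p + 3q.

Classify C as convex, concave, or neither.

convex

C is quadratic, so its Hessian is the constant matrix H = [[4, -2], [-2, 4]].
det(H) = 12, tr(H) = 8.
det(H) > 0 and tr(H) > 0, so H is positive definite everywhere: convex.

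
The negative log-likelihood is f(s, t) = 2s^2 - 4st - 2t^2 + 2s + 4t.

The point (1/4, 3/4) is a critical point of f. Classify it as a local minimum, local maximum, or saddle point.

The Hessian of f is constant: H = [[4, -4], [-4, -4]].
det(H) = 4·(-4) − (-4)² = -32.
Since det(H) < 0, H is indefinite and the critical point is a saddle point.

saddle point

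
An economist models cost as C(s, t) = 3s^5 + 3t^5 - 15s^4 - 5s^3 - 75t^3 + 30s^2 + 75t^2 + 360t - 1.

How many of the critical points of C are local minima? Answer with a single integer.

4

C separates as a function of s plus a function of t, so ∇C=0 decouples.
∂C/∂s = 15s(s - 4)(s - 1)(s + 1) = 0 at s ∈ {-1, 0, 1, 4}; ∂C/∂t = 15(t - 3)(t - 2)(t + 1)(t + 4) = 0 at t ∈ {-4, -1, 2, 3}.
The Hessian is diagonal: diag(C_ss, C_tt). Second derivatives: C_ss(-1)=-150, C_ss(0)=60, C_ss(1)=-90, C_ss(4)=900; C_tt(-4)=-1890, C_tt(-1)=540, C_tt(2)=-270, C_tt(3)=420.
Local minima occur where both diagonal entries positive: (0, -1), (0, 3), (4, -1), (4, 3). Count: 4.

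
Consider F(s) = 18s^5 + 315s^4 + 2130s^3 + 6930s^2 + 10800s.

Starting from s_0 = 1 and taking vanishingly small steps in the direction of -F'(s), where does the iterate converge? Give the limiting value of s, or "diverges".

F'(s) = 90(s + 2)(s + 3)(s + 4)(s + 5), so F'(1) = 32400.
Gradient descent moves in the -F' direction, i.e. s is decreasing.
The nearest critical point in that direction is s = -2, where F'' = 540 > 0 (a local minimum). The iterate converges there.

-2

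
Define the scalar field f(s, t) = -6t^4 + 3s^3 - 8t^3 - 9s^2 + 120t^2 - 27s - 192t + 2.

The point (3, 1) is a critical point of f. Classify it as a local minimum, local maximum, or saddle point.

The mixed partial ∂²f/∂s∂t is 0, so the Hessian at any point is diag(f_ss, f_tt) = diag(18(s - 1), 24(-3t^2 - 2t + 10)).
At (3, 1): H = diag(36, 120).
Both eigenvalues are positive, so H is positive definite: a local minimum.

local minimum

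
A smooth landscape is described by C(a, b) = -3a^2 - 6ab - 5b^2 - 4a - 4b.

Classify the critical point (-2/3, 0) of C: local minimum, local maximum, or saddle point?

The Hessian of C is constant: H = [[-6, -6], [-6, -10]].
det(H) = (-6)·(-10) − (-6)² = 24.
det(H) > 0 and tr(H) = -16 < 0, so H is negative definite and the point is a local maximum.

local maximum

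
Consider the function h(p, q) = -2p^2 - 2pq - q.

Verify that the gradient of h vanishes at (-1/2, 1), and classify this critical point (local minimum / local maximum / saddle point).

saddle point

∇h = (-4p - 2q, -2p - 1); substituting (-1/2, 1) gives ∇h = (0, 0), so (-1/2, 1) is indeed a critical point.
The Hessian of h is constant: H = [[-4, -2], [-2, 0]].
det(H) = (-4)·0 − (-2)² = -4.
Since det(H) < 0, H is indefinite and the critical point is a saddle point.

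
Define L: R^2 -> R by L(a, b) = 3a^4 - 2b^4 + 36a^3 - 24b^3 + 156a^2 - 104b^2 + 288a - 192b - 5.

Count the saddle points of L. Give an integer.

L separates as a function of a plus a function of b, so ∇L=0 decouples.
∂L/∂a = 12(a + 2)(a + 3)(a + 4) = 0 at a ∈ {-4, -3, -2}; ∂L/∂b = -8(b + 2)(b + 3)(b + 4) = 0 at b ∈ {-4, -3, -2}.
The Hessian is diagonal: diag(L_aa, L_bb). Second derivatives: L_aa(-4)=24, L_aa(-3)=-12, L_aa(-2)=24; L_bb(-4)=-16, L_bb(-3)=8, L_bb(-2)=-16.
Saddle points occur where the two diagonal entries have opposite signs: (-4, -4), (-4, -2), (-3, -3), (-2, -4), (-2, -2). Count: 5.

5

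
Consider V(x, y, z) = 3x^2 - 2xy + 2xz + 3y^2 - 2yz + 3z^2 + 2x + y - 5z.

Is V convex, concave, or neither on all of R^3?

V is quadratic, so its Hessian is the constant matrix H = [[6, -2, 2], [-2, 6, -2], [2, -2, 6]].
Leading principal minors: 6, 32, 160.
All positive ⇒ H ≻ 0 ⇒ convex.

convex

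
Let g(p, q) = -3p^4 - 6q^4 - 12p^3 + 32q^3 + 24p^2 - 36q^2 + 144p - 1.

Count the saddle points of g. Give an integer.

4

g separates as a function of p plus a function of q, so ∇g=0 decouples.
∂g/∂p = -12(p - 2)(p + 2)(p + 3) = 0 at p ∈ {-3, -2, 2}; ∂g/∂q = -24q(q - 3)(q - 1) = 0 at q ∈ {0, 1, 3}.
The Hessian is diagonal: diag(g_pp, g_qq). Second derivatives: g_pp(-3)=-60, g_pp(-2)=48, g_pp(2)=-240; g_qq(0)=-72, g_qq(1)=48, g_qq(3)=-144.
Saddle points occur where the two diagonal entries have opposite signs: (-3, 1), (-2, 0), (-2, 3), (2, 1). Count: 4.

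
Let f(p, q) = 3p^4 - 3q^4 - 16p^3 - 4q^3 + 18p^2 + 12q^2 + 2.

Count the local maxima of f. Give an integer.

2

f separates as a function of p plus a function of q, so ∇f=0 decouples.
∂f/∂p = 12p(p - 3)(p - 1) = 0 at p ∈ {0, 1, 3}; ∂f/∂q = -12q(q - 1)(q + 2) = 0 at q ∈ {-2, 0, 1}.
The Hessian is diagonal: diag(f_pp, f_qq). Second derivatives: f_pp(0)=36, f_pp(1)=-24, f_pp(3)=72; f_qq(-2)=-72, f_qq(0)=24, f_qq(1)=-36.
Local maxima occur where both diagonal entries negative: (1, -2), (1, 1). Count: 2.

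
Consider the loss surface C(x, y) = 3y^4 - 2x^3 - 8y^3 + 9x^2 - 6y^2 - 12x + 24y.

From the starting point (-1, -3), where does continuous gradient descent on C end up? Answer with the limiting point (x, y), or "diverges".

C is separable, so gradient descent decouples: x follows -∂C/∂x, y follows -∂C/∂y.
∂C/∂x = -6(x - 2)(x - 1); at x=-1 this is -36, so x increases.
∂C/∂y = 12(y - 2)(y - 1)(y + 1); at y=-3 this is -480, so y increases.
x converges to its nearest critical value 1 (a local min of the x-part); y converges to -1. The iterate converges to (1, -1).

(1, -1)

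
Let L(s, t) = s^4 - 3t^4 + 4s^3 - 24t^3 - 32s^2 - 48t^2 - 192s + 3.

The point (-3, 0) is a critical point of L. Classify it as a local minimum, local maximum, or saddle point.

local maximum

The mixed partial ∂²L/∂s∂t is 0, so the Hessian at any point is diag(L_ss, L_tt) = diag(4(3s^2 + 6s - 16), -12(3t^2 + 12t + 8)).
At (-3, 0): H = diag(-28, -96).
Both eigenvalues are negative, so H is negative definite: a local maximum.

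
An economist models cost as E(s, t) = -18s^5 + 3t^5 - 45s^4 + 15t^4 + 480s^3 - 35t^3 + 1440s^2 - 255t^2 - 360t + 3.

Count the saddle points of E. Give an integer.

8

E separates as a function of s plus a function of t, so ∇E=0 decouples.
∂E/∂s = -90s(s - 4)(s + 2)(s + 4) = 0 at s ∈ {-4, -2, 0, 4}; ∂E/∂t = 15(t - 3)(t + 1)(t + 2)(t + 4) = 0 at t ∈ {-4, -2, -1, 3}.
The Hessian is diagonal: diag(E_ss, E_tt). Second derivatives: E_ss(-4)=5760, E_ss(-2)=-2160, E_ss(0)=2880, E_ss(4)=-17280; E_tt(-4)=-630, E_tt(-2)=150, E_tt(-1)=-180, E_tt(3)=2100.
Saddle points occur where the two diagonal entries have opposite signs: (-4, -4), (-4, -1), (-2, -2), (-2, 3), (0, -4), (0, -1), (4, -2), (4, 3). Count: 8.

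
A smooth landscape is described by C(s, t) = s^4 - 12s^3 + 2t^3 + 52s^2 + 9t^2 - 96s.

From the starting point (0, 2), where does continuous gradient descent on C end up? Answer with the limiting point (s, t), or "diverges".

(2, 0)

C is separable, so gradient descent decouples: s follows -∂C/∂s, t follows -∂C/∂t.
∂C/∂s = 4(s - 4)(s - 3)(s - 2); at s=0 this is -96, so s increases.
∂C/∂t = 6t(t + 3); at t=2 this is 60, so t decreases.
s converges to its nearest critical value 2 (a local min of the s-part); t converges to 0. The iterate converges to (2, 0).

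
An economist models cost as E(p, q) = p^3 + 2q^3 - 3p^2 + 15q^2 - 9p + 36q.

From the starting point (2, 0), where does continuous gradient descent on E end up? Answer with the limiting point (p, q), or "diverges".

E is separable, so gradient descent decouples: p follows -∂E/∂p, q follows -∂E/∂q.
∂E/∂p = 3(p - 3)(p + 1); at p=2 this is -9, so p increases.
∂E/∂q = 6(q + 2)(q + 3); at q=0 this is 36, so q decreases.
p converges to its nearest critical value 3 (a local min of the p-part); q converges to -2. The iterate converges to (3, -2).

(3, -2)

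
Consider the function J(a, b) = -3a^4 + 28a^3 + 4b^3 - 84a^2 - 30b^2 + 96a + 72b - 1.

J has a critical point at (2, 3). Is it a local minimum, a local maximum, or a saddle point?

local minimum

The mixed partial ∂²J/∂a∂b is 0, so the Hessian at any point is diag(J_aa, J_bb) = diag(12(-3a^2 + 14a - 14), 12(2b - 5)).
At (2, 3): H = diag(24, 12).
Both eigenvalues are positive, so H is positive definite: a local minimum.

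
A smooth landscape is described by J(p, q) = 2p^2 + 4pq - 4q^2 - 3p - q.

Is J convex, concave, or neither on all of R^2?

neither

J is quadratic, so its Hessian is the constant matrix H = [[4, 4], [4, -8]].
det(H) = -48, tr(H) = -4.
det(H) < 0, so H is indefinite: neither convex nor concave.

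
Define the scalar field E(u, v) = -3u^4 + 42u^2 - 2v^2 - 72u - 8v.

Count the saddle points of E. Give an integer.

E separates as a function of u plus a function of v, so ∇E=0 decouples.
∂E/∂u = -12(u - 2)(u - 1)(u + 3) = 0 at u ∈ {-3, 1, 2}; ∂E/∂v = -4(v + 2) = 0 at v ∈ {-2}.
The Hessian is diagonal: diag(E_uu, E_vv). Second derivatives: E_uu(-3)=-240, E_uu(1)=48, E_uu(2)=-60; E_vv(-2)=-4.
Saddle points occur where the two diagonal entries have opposite signs: (1, -2). Count: 1.

1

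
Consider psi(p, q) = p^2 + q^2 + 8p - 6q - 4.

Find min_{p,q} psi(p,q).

psi(p,q) separates as A(p) + B(q) − 4, so its minimum is min A + min B − 4.
A'(p) = 2p + 8 vanishes at p ∈ {-4}; B'(q) = 2q - 6 vanishes at q ∈ {3}.
Local minima of A (where A''>0): A(-4)=-16. Local minima of B: B(3)=-9.
So the global minimum of psi is A(-4) + B(3) − 4 = -16 − 9 − 4 = -29, attained at (-4, 3).

-29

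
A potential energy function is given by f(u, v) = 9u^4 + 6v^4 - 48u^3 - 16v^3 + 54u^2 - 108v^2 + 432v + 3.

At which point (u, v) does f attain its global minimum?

f(u,v) separates as P(u) + Q(v) + 3, so its minimum is min P + min Q + 3.
P'(u) = 36u(u - 3)(u - 1) vanishes at u ∈ {0, 1, 3}; Q'(v) = 24(v - 3)(v - 2)(v + 3) vanishes at v ∈ {-3, 2, 3}.
Local minima of P (where P''>0): P(0)=0, P(3)=-81. Local minima of Q: Q(-3)=-1350, Q(3)=378.
So the global minimum of f is P(3) + Q(-3) + 3 = -81 − 1350 + 3 = -1428, attained at (3, -3).

(3, -3)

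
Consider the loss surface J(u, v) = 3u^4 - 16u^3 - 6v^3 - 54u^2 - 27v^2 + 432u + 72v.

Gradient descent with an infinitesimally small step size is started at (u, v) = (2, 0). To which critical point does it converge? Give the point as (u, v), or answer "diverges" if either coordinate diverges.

(-3, -4)

J is separable, so gradient descent decouples: u follows -∂J/∂u, v follows -∂J/∂v.
∂J/∂u = 12(u - 4)(u - 3)(u + 3); at u=2 this is 120, so u decreases.
∂J/∂v = -18(v - 1)(v + 4); at v=0 this is 72, so v decreases.
u converges to its nearest critical value -3 (a local min of the u-part); v converges to -4. The iterate converges to (-3, -4).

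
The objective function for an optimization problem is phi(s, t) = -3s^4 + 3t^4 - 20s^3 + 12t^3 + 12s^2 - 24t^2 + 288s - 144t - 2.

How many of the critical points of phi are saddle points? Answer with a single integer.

phi separates as a function of s plus a function of t, so ∇phi=0 decouples.
∂phi/∂s = -12(s - 2)(s + 3)(s + 4) = 0 at s ∈ {-4, -3, 2}; ∂phi/∂t = 12(t - 2)(t + 2)(t + 3) = 0 at t ∈ {-3, -2, 2}.
The Hessian is diagonal: diag(phi_ss, phi_tt). Second derivatives: phi_ss(-4)=-72, phi_ss(-3)=60, phi_ss(2)=-360; phi_tt(-3)=60, phi_tt(-2)=-48, phi_tt(2)=240.
Saddle points occur where the two diagonal entries have opposite signs: (-4, -3), (-4, 2), (-3, -2), (2, -3), (2, 2). Count: 5.

5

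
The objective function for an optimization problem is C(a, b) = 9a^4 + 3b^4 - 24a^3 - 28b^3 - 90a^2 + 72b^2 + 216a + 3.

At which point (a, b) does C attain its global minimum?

(-2, 0)

C(a,b) separates as P(a) + Q(b) + 3, so its minimum is min P + min Q + 3.
P'(a) = 36(a - 3)(a - 1)(a + 2) vanishes at a ∈ {-2, 1, 3}; Q'(b) = 12b(b - 4)(b - 3) vanishes at b ∈ {0, 3, 4}.
Local minima of P (where P''>0): P(-2)=-456, P(3)=-81. Local minima of Q: Q(0)=0, Q(4)=128.
So the global minimum of C is P(-2) + Q(0) + 3 = -456 + 0 + 3 = -453, attained at (-2, 0).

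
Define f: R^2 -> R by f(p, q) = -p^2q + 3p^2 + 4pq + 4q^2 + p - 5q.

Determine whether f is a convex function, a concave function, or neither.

neither

The term -p^2q is cubic, so the Hessian is not constant.
∂²f/∂p² = -2q + 6, which takes both signs as q varies (negative for sufficiently large q). A diagonal entry of the Hessian changing sign means the Hessian is neither positive- nor negative-semidefinite on all of R^2.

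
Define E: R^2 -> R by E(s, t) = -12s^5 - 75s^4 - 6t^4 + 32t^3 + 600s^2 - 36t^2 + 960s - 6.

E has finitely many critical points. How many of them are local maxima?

E separates as a function of s plus a function of t, so ∇E=0 decouples.
∂E/∂s = -60(s - 2)(s + 1)(s + 2)(s + 4) = 0 at s ∈ {-4, -2, -1, 2}; ∂E/∂t = -24t(t - 3)(t - 1) = 0 at t ∈ {0, 1, 3}.
The Hessian is diagonal: diag(E_ss, E_tt). Second derivatives: E_ss(-4)=2160, E_ss(-2)=-480, E_ss(-1)=540, E_ss(2)=-4320; E_tt(0)=-72, E_tt(1)=48, E_tt(3)=-144.
Local maxima occur where both diagonal entries negative: (-2, 0), (-2, 3), (2, 0), (2, 3). Count: 4.

4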